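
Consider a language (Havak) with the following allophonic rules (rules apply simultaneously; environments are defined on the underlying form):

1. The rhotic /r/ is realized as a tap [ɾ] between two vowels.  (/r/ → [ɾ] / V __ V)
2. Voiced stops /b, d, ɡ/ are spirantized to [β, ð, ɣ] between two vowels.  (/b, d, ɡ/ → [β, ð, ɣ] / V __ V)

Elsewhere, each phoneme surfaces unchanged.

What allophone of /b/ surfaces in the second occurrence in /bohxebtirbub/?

/b/ (between /e/ and /t/) fails the environment for rule 2, so it stays [b].

[b]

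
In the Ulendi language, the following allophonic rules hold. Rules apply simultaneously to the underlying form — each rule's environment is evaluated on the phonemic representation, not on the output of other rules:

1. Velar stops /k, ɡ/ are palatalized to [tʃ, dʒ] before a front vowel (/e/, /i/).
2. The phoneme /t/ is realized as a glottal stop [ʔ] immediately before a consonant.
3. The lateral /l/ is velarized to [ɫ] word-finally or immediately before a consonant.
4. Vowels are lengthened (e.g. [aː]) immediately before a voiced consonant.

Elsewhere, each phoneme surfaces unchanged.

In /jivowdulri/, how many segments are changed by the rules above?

4

Segments that undergo a rule: /i/ → [iː] (rule 4); /o/ → [oː] (rule 4); /u/ → [uː] (rule 4); /l/ → [ɫ] (rule 3).
All other segments surface unchanged.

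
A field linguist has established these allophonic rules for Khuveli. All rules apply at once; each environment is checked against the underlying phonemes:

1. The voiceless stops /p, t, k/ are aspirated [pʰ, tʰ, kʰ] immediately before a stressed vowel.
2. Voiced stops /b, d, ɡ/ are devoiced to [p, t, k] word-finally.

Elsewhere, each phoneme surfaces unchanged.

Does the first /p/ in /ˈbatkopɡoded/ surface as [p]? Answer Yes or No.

/p/ (between /o/ and /ɡ/) fails the environment for rule 1, so it stays [p].
The actual realization is [p], which matches [p].

Yes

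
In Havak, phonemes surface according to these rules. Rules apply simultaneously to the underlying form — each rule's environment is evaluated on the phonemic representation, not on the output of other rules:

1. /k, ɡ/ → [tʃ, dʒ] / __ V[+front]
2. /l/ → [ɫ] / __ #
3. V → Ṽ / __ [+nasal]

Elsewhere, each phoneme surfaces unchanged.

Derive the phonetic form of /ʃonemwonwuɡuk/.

/ʃ/ — not in any rule's target class → [ʃ].
/o/ — between /ʃ/ and /n/, before a nasal consonant — surfaces as [õ] (rule 3).
/n/ stays [n].
/e/ (between /n/ and /m/) occurs before a nasal consonant → [ẽ] by rule 3.
/m/ (between /e/ and /w/): no rule targets it → [m].
/w/ (between /m/ and /o/): no rule targets it → [w].
/o/ (between /w/ and /n/) occurs before a nasal consonant → [õ] by rule 3.
/n/ stays [n].
/w/ (between /n/ and /u/) is unaffected → [w].
/u/ (between /w/ and /ɡ/): rule 3 targets it, but not before a nasal consonant → unchanged [u].
/ɡ/ — between /u/ and /u/; rule 1 does not apply here → [ɡ].
/u/ — between /ɡ/ and /k/; rule 3 does not apply here → [u].
/k/ (word-final) fails the environment for rule 1, so it stays [k].

[ʃõnẽmwõnwuɡuk]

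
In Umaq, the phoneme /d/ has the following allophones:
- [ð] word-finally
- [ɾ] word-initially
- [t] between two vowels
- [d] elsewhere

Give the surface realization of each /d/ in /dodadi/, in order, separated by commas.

Occurrence 1 (position 1): word-initially → [ɾ].
Occurrence 2 (position 3): between two vowels → [t].
Occurrence 3 (position 5): between two vowels → [t].

[ɾ], [t], [t]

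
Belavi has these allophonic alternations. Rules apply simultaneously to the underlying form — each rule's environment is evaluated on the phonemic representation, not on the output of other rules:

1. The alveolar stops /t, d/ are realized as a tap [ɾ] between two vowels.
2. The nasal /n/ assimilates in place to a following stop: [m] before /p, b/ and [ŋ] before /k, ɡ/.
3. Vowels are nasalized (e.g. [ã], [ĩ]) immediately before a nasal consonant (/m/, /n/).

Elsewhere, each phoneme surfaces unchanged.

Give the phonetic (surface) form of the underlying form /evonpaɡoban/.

[evõmpaɡobãn]

/e/ — word-initial; rule 3 does not apply here → [e].
/v/ (between /e/ and /o/) is unaffected → [v].
/o/ (between /v/ and /n/) occurs before a nasal consonant → [õ] by rule 3.
/n/ — between /o/ and /p/, before a labial or velar stop — surfaces as [m] (rule 2).
/p/ (between /n/ and /a/) is unaffected → [p].
/a/ — between /p/ and /ɡ/; rule 3 does not apply here → [a].
/ɡ/ stays [ɡ].
/o/ (between /ɡ/ and /b/) is in the target of rule 3 but the environment (before a nasal consonant) is not met → [o].
/b/ — not in any rule's target class → [b].
Rule 3 applies to /a/ (between /b/ and /n/: before a nasal consonant) → [ã].
/n/ (word-final) is in the target of rule 2 but the environment (before a labial or velar stop) is not met → [n].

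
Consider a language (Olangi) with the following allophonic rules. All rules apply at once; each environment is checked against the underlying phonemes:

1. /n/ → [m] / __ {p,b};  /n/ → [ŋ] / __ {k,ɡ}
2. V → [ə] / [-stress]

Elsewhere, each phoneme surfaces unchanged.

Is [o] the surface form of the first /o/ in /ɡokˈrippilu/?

Rule 2 applies to /o/ (between /ɡ/ and /k/: in an unstressed syllable) → [ə].
The actual realization is [ə], not [o].

No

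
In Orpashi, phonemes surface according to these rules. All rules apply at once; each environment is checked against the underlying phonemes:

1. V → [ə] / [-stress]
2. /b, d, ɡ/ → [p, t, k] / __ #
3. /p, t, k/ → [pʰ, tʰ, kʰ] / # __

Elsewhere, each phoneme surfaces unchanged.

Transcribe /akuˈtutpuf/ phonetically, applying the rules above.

/a/ (word-initial) occurs in an unstressed syllable → [ə] by rule 1.
/k/ (between /a/ and /u/) is in the target of rule 3 but the environment (word-initially) is not met → [k].
/u/ meets the environment for rule 1 (in an unstressed syllable) → [ə].
/t/ — between /u/ and /u/; rule 3 does not apply here → [t].
/u/ (between /t/ and /t/) fails the environment for rule 1, so it stays [u].
/t/ (between /u/ and /p/) is in the target of rule 3 but the environment (word-initially) is not met → [t].
/p/ (between /t/ and /u/): rule 3 targets it, but not word-initially → unchanged [p].
Rule 1 applies to /u/ (between /p/ and /f/: in an unstressed syllable) → [ə].

[əkəˈtutpəf]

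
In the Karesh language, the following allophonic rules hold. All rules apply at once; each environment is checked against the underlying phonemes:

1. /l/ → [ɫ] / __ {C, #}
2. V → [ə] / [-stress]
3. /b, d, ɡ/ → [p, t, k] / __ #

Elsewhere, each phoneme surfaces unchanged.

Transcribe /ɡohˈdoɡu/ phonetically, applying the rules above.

[ɡəhˈdoɡə]

/ɡ/ — word-initial; rule 3 does not apply here → [ɡ].
/o/ — between /ɡ/ and /h/, in an unstressed syllable — surfaces as [ə] (rule 2).
/h/ (between /o/ and /d/): no rule targets it → [h].
/d/ (between /h/ and /o/): rule 3 targets it, but not word-finally → unchanged [d].
/o/ — between /d/ and /ɡ/; rule 2 does not apply here → [o].
/ɡ/ — between /o/ and /u/; rule 3 does not apply here → [ɡ].
/u/ (word-final) occurs in an unstressed syllable → [ə] by rule 2.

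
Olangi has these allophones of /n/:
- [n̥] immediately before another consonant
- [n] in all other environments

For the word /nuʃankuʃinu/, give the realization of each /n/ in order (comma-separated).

[n], [n̥], [n]

Occurrence 1 (position 1): no conditioning environment matches → elsewhere allophone [n].
Occurrence 2 (position 5): immediately before another consonant → [n̥].
Occurrence 3 (position 10): no conditioning environment matches → elsewhere allophone [n].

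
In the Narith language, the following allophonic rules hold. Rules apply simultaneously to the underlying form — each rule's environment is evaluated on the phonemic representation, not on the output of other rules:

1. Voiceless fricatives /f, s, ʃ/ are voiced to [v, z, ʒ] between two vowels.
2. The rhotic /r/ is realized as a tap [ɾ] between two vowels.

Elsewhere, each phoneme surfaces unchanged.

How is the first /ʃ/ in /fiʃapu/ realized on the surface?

/ʃ/ (between /i/ and /a/): between two vowels, so rule 1 applies → [ʒ].

[ʒ]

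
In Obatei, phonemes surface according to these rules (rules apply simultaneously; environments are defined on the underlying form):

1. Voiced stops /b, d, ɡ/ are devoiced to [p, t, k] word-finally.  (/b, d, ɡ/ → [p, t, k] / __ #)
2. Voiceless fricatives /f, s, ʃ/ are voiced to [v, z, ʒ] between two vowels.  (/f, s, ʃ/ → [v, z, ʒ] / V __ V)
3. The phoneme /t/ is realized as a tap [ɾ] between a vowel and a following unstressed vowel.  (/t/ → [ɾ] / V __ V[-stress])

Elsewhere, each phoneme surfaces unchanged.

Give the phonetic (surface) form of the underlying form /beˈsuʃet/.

/b/ (word-initial): rule 1 targets it, but not word-finally → unchanged [b].
/e/ (between /b/ and /s/) is unaffected → [e].
/s/ (between /e/ and /u/): between two vowels, so rule 2 applies → [z].
/u/ — not in any rule's target class → [u].
/ʃ/ — between /u/ and /e/, between two vowels — surfaces as [ʒ] (rule 2).
/e/ stays [e].
/t/ (word-final) fails the environment for rule 3, so it stays [t].

[beˈzuʒet]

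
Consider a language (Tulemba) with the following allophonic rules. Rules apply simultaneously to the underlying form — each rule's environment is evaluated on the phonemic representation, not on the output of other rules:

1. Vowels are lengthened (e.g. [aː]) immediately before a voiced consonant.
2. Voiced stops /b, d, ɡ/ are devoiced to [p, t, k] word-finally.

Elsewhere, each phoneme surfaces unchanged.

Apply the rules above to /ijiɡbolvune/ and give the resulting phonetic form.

[iːjiːɡboːlvuːne]

/i/ — word-initial, before a voiced consonant — surfaces as [iː] (rule 1).
/j/ (between /i/ and /i/): no rule targets it → [j].
/i/ — between /j/ and /ɡ/, before a voiced consonant — surfaces as [iː] (rule 1).
/ɡ/ (between /i/ and /b/) is in the target of rule 2 but the environment (word-finally) is not met → [ɡ].
/b/ (between /ɡ/ and /o/) is in the target of rule 2 but the environment (word-finally) is not met → [b].
/o/ meets the environment for rule 1 (before a voiced consonant) → [oː].
/l/ (between /o/ and /v/): no rule targets it → [l].
/v/ (between /l/ and /u/) is unaffected → [v].
/u/ (between /v/ and /n/): before a voiced consonant, so rule 1 applies → [uː].
/n/ (between /u/ and /e/): no rule targets it → [n].
/e/ (word-final) fails the environment for rule 1, so it stays [e].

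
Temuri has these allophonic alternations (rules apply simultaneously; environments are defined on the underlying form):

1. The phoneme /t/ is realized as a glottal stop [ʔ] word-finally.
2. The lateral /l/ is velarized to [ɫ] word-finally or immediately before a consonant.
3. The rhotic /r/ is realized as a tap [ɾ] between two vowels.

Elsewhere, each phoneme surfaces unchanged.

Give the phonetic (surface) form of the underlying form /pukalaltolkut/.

[pukalaɫtoɫkuʔ]

/p/ (word-initial) is unaffected → [p].
/u/ stays [u].
/k/ (between /u/ and /a/): no rule targets it → [k].
/a/ stays [a].
/l/ — between /a/ and /a/; rule 2 does not apply here → [l].
/a/ — not in any rule's target class → [a].
Rule 2 applies to /l/ (between /a/ and /t/: word-finally or immediately before a consonant) → [ɫ].
/t/ — between /l/ and /o/; rule 1 does not apply here → [t].
/o/ (between /t/ and /l/) is unaffected → [o].
/l/ (between /o/ and /k/): word-finally or immediately before a consonant, so rule 2 applies → [ɫ].
/k/ stays [k].
/u/ (between /k/ and /t/): no rule targets it → [u].
/t/ (word-final) occurs word-finally → [ʔ] by rule 1.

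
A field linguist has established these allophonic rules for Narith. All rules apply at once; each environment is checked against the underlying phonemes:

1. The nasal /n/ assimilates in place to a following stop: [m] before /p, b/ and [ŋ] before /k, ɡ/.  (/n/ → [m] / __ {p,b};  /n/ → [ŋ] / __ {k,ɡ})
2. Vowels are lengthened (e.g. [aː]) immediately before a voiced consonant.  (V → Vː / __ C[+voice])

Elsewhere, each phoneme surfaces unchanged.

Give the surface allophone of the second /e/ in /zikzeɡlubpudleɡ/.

[eː]

/e/ — between /l/ and /ɡ/, before a voiced consonant — surfaces as [eː] (rule 2).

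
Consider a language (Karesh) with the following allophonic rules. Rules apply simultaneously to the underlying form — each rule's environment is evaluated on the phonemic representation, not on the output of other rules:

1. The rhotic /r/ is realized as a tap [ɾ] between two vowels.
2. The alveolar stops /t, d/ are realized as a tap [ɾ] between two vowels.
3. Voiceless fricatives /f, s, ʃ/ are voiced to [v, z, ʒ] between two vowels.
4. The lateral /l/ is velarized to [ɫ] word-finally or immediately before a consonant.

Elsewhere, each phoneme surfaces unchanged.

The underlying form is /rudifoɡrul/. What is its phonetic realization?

/r/ (word-initial): rule 1 targets it, but not between two vowels → unchanged [r].
/u/ — not in any rule's target class → [u].
/d/ meets the environment for rule 2 (between two vowels) → [ɾ].
/i/ stays [i].
/f/ (between /i/ and /o/): between two vowels, so rule 3 applies → [v].
/o/ — not in any rule's target class → [o].
/ɡ/ (between /o/ and /r/): no rule targets it → [ɡ].
/r/ (between /ɡ/ and /u/) fails the environment for rule 1, so it stays [r].
/u/ — not in any rule's target class → [u].
/l/ (word-final) occurs word-finally or immediately before a consonant → [ɫ] by rule 4.

[ruɾivoɡruɫ]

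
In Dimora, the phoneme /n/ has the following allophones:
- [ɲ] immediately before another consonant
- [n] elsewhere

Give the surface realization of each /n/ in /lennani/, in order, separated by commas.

[ɲ], [n], [n]

Occurrence 1 (position 3): immediately before another consonant → [ɲ].
Occurrence 2 (position 4): no conditioning environment matches → elsewhere allophone [n].
Occurrence 3 (position 6): no conditioning environment matches → elsewhere allophone [n].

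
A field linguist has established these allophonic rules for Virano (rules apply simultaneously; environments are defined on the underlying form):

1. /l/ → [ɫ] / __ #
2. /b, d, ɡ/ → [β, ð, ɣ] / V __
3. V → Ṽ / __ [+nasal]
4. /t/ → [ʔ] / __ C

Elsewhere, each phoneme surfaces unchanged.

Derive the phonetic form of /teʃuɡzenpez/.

[teʃuɣzẽnpez]

/t/ (word-initial) fails the environment for rule 4, so it stays [t].
/e/ — between /t/ and /ʃ/; rule 3 does not apply here → [e].
/ʃ/ (between /e/ and /u/): no rule targets it → [ʃ].
/u/ (between /ʃ/ and /ɡ/) is in the target of rule 3 but the environment (before a nasal consonant) is not met → [u].
Rule 2 applies to /ɡ/ (between /u/ and /z/: immediately after a vowel) → [ɣ].
/z/ (between /ɡ/ and /e/) is unaffected → [z].
/e/ meets the environment for rule 3 (before a nasal consonant) → [ẽ].
/n/ (between /e/ and /p/): no rule targets it → [n].
/p/ (between /n/ and /e/) is unaffected → [p].
/e/ (between /p/ and /z/): rule 3 targets it, but not before a nasal consonant → unchanged [e].
/z/ — not in any rule's target class → [z].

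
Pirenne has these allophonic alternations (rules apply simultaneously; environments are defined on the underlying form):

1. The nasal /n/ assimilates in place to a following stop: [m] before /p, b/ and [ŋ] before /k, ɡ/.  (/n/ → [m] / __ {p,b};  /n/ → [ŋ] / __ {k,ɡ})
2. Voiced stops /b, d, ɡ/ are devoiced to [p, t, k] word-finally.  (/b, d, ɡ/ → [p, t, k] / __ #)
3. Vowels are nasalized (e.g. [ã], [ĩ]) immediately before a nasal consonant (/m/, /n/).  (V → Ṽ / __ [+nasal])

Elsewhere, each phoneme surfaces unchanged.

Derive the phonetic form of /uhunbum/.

/u/ (word-initial) fails the environment for rule 3, so it stays [u].
/h/ — not in any rule's target class → [h].
/u/ (between /h/ and /n/) occurs before a nasal consonant → [ũ] by rule 3.
/n/ — between /u/ and /b/, before a labial or velar stop — surfaces as [m] (rule 1).
/b/ (between /n/ and /u/): rule 2 targets it, but not word-finally → unchanged [b].
/u/ — between /b/ and /m/, before a nasal consonant — surfaces as [ũ] (rule 3).
/m/ — not in any rule's target class → [m].

[uhũmbũm]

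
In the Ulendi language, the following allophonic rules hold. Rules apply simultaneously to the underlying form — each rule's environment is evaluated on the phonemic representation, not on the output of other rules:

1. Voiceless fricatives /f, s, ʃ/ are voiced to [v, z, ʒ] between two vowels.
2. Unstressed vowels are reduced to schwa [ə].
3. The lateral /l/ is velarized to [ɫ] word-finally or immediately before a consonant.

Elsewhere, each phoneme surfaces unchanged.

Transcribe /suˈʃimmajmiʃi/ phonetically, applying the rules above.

/s/ (word-initial) is in the target of rule 1 but the environment (between two vowels) is not met → [s].
/u/ (between /s/ and /ʃ/) occurs in an unstressed syllable → [ə] by rule 2.
/ʃ/ (between /u/ and /i/): between two vowels, so rule 1 applies → [ʒ].
/i/ (between /ʃ/ and /m/): rule 2 targets it, but not in an unstressed syllable → unchanged [i].
/m/ (between /i/ and /m/): no rule targets it → [m].
/m/ (between /m/ and /a/): no rule targets it → [m].
/a/ — between /m/ and /j/, in an unstressed syllable — surfaces as [ə] (rule 2).
/j/ — not in any rule's target class → [j].
/m/ (between /j/ and /i/): no rule targets it → [m].
/i/ — between /m/ and /ʃ/, in an unstressed syllable — surfaces as [ə] (rule 2).
/ʃ/ (between /i/ and /i/) occurs between two vowels → [ʒ] by rule 1.
/i/ meets the environment for rule 2 (in an unstressed syllable) → [ə].

[səˈʒimməjməʒə]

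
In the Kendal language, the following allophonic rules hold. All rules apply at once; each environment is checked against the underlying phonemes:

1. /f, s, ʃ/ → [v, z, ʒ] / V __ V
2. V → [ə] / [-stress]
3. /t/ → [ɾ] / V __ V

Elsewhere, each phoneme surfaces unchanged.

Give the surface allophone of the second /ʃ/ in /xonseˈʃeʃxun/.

/ʃ/ (between /e/ and /x/) fails the environment for rule 1, so it stays [ʃ].

[ʃ]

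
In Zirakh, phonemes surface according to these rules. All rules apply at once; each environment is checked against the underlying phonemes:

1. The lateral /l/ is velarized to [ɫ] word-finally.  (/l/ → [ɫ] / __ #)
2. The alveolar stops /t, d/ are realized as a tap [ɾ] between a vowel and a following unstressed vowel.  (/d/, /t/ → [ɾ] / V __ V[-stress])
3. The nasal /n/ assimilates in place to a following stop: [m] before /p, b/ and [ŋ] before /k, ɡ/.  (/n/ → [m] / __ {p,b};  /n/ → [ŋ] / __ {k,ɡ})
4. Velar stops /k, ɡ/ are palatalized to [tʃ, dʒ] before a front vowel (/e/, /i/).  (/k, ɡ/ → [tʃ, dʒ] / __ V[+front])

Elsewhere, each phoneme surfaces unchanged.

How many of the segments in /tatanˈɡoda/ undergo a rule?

Segments that undergo a rule: /t/ → [ɾ] (rule 2); /n/ → [ŋ] (rule 3); /d/ → [ɾ] (rule 2).
All other segments surface unchanged.

3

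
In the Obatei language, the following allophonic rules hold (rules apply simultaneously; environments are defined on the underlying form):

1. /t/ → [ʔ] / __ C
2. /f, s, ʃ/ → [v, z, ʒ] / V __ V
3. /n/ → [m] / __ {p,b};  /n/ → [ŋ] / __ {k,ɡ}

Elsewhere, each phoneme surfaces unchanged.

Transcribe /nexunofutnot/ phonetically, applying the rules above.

/n/ — word-initial; rule 3 does not apply here → [n].
/e/ (between /n/ and /x/) is unaffected → [e].
/x/ stays [x].
/u/ stays [u].
/n/ (between /u/ and /o/) is in the target of rule 3 but the environment (before a labial or velar stop) is not met → [n].
/o/ (between /n/ and /f/): no rule targets it → [o].
/f/ (between /o/ and /u/) occurs between two vowels → [v] by rule 2.
/u/ stays [u].
Rule 1 applies to /t/ (between /u/ and /n/: immediately before a consonant) → [ʔ].
/n/ — between /t/ and /o/; rule 3 does not apply here → [n].
/o/ (between /n/ and /t/): no rule targets it → [o].
/t/ (word-final) fails the environment for rule 1, so it stays [t].

[nexunovuʔnot]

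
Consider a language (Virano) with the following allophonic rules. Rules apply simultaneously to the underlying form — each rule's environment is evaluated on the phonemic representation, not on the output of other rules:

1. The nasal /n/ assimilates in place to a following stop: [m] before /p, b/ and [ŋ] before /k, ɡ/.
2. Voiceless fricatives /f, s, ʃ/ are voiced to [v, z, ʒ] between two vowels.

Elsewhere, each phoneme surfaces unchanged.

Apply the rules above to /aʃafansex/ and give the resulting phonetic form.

/ʃ/ meets the environment for rule 2 (between two vowels) → [ʒ].
/f/ — between /a/ and /a/, between two vowels — surfaces as [v] (rule 2).
/n/ (between /a/ and /s/) fails the environment for rule 1, so it stays [n].
/s/ (between /n/ and /e/): rule 2 targets it, but not between two vowels → unchanged [s].

[aʒavansex]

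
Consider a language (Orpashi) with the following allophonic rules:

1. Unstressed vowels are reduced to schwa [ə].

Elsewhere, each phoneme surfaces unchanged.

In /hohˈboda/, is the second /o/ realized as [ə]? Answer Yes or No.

/o/ (between /b/ and /d/): rule 1 targets it, but not in an unstressed syllable → unchanged [o].
The actual realization is [o], not [ə].

No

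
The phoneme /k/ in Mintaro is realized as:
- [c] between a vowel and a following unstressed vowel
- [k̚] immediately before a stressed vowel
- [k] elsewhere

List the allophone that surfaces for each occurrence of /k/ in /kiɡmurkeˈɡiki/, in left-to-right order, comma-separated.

[k], [k], [c]

Occurrence 1 (position 1): no conditioning environment matches → elsewhere allophone [k].
Occurrence 2 (position 7): no conditioning environment matches → elsewhere allophone [k].
Occurrence 3 (position 11): between a vowel and a following unstressed vowel → [c].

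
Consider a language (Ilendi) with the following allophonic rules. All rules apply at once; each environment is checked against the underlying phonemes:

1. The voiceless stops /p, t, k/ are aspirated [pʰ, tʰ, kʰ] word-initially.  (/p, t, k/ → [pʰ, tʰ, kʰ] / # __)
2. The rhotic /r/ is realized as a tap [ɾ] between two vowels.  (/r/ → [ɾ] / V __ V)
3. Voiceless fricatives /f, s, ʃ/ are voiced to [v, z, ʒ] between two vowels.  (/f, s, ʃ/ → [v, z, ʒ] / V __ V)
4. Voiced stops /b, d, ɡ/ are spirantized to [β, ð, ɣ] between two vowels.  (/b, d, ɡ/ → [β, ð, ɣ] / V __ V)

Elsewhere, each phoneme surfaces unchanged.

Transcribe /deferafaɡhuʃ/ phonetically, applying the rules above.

[deveɾavaɡhuʃ]

/d/ — word-initial; rule 4 does not apply here → [d].
/e/ (between /d/ and /f/): no rule targets it → [e].
/f/ (between /e/ and /e/): between two vowels, so rule 3 applies → [v].
/e/ (between /f/ and /r/): no rule targets it → [e].
/r/ — between /e/ and /a/, between two vowels — surfaces as [ɾ] (rule 2).
/a/ stays [a].
/f/ (between /a/ and /a/): between two vowels, so rule 3 applies → [v].
/a/ — not in any rule's target class → [a].
/ɡ/ — between /a/ and /h/; rule 4 does not apply here → [ɡ].
/h/ — not in any rule's target class → [h].
/u/ — not in any rule's target class → [u].
/ʃ/ (word-final): rule 3 targets it, but not between two vowels → unchanged [ʃ].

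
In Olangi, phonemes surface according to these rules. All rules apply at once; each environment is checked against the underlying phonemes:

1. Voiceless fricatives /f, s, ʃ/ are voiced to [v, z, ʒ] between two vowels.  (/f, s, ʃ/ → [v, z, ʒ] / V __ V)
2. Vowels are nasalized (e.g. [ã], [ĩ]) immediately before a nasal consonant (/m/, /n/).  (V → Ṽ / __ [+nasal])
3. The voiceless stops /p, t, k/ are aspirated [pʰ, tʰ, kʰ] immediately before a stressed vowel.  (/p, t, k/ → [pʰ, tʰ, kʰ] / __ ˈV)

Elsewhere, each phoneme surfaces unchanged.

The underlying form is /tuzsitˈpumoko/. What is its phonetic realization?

/t/ (word-initial) fails the environment for rule 3, so it stays [t].
/u/ (between /t/ and /z/): rule 2 targets it, but not before a nasal consonant → unchanged [u].
/z/ — not in any rule's target class → [z].
/s/ (between /z/ and /i/): rule 1 targets it, but not between two vowels → unchanged [s].
/i/ — between /s/ and /t/; rule 2 does not apply here → [i].
/t/ (between /i/ and /p/) fails the environment for rule 3, so it stays [t].
/p/ meets the environment for rule 3 (immediately before a stressed vowel) → [pʰ].
/u/ (between /p/ and /m/): before a nasal consonant, so rule 2 applies → [ũ].
/m/ stays [m].
/o/ (between /m/ and /k/) fails the environment for rule 2, so it stays [o].
/k/ (between /o/ and /o/) fails the environment for rule 3, so it stays [k].
/o/ (word-final) is in the target of rule 2 but the environment (before a nasal consonant) is not met → [o].

[tuzsitˈpʰũmoko]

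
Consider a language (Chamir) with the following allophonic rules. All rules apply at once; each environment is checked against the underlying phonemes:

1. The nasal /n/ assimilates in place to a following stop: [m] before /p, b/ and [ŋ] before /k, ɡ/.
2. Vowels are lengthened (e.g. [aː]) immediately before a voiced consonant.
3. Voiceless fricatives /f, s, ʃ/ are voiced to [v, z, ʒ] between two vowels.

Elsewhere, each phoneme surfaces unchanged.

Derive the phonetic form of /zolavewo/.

[zoːlaːveːwo]

/z/ (word-initial) is unaffected → [z].
/o/ — between /z/ and /l/, before a voiced consonant — surfaces as [oː] (rule 2).
/l/ — not in any rule's target class → [l].
Rule 2 applies to /a/ (between /l/ and /v/: before a voiced consonant) → [aː].
/v/ (between /a/ and /e/) is unaffected → [v].
/e/ (between /v/ and /w/): before a voiced consonant, so rule 2 applies → [eː].
/w/ stays [w].
/o/ (word-final): rule 2 targets it, but not before a voiced consonant → unchanged [o].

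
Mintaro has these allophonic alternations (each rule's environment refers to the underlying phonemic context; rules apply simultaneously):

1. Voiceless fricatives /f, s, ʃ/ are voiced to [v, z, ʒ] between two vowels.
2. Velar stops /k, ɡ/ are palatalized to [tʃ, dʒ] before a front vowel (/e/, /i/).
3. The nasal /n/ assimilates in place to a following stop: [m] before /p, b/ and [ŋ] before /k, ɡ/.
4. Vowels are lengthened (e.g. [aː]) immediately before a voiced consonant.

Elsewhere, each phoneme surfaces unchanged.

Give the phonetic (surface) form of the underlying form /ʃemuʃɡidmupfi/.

[ʃeːmuʃdʒiːdmupfi]

/ʃ/ (word-initial) is in the target of rule 1 but the environment (between two vowels) is not met → [ʃ].
/e/ — between /ʃ/ and /m/, before a voiced consonant — surfaces as [eː] (rule 4).
/u/ (between /m/ and /ʃ/) is in the target of rule 4 but the environment (before a voiced consonant) is not met → [u].
/ʃ/ (between /u/ and /ɡ/) is in the target of rule 1 but the environment (between two vowels) is not met → [ʃ].
/ɡ/ — between /ʃ/ and /i/, before a front vowel — surfaces as [dʒ] (rule 2).
/i/ (between /ɡ/ and /d/) occurs before a voiced consonant → [iː] by rule 4.
/u/ (between /m/ and /p/) fails the environment for rule 4, so it stays [u].
/f/ — between /p/ and /i/; rule 1 does not apply here → [f].
/i/ — word-final; rule 4 does not apply here → [i].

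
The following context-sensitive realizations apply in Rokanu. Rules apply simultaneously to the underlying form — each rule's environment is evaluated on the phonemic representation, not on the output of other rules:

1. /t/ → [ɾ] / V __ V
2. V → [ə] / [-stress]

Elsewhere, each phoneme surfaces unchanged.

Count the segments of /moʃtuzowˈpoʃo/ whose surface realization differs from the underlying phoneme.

Segments that undergo a rule: /o/ → [ə] (rule 2); /u/ → [ə] (rule 2); /o/ → [ə] (rule 2); /o/ → [ə] (rule 2).
All other segments surface unchanged.

4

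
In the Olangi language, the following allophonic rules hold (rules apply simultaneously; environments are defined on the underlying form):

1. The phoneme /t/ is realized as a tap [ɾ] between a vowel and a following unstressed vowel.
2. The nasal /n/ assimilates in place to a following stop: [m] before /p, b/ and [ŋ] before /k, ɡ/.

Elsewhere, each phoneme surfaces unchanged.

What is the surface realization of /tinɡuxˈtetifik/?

[tiŋɡuxˈteɾifik]

/t/ (word-initial) fails the environment for rule 1, so it stays [t].
/i/ — not in any rule's target class → [i].
Rule 2 applies to /n/ (between /i/ and /ɡ/: before a labial or velar stop) → [ŋ].
/ɡ/ (between /n/ and /u/): no rule targets it → [ɡ].
/u/ (between /ɡ/ and /x/) is unaffected → [u].
/x/ (between /u/ and /t/) is unaffected → [x].
/t/ (between /x/ and /e/) is in the target of rule 1 but the environment (between a vowel and a following unstressed vowel) is not met → [t].
/e/ (between /t/ and /t/) is unaffected → [e].
/t/ (between /e/ and /i/): between a vowel and a following unstressed vowel, so rule 1 applies → [ɾ].
/i/ (between /t/ and /f/): no rule targets it → [i].
/f/ stays [f].
/i/ (between /f/ and /k/): no rule targets it → [i].
/k/ — not in any rule's target class → [k].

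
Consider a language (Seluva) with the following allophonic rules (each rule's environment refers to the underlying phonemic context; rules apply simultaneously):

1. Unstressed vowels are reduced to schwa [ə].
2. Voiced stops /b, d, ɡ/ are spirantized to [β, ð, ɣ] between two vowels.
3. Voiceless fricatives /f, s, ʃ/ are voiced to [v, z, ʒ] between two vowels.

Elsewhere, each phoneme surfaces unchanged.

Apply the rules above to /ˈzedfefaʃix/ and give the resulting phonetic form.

/e/ (between /z/ and /d/) fails the environment for rule 1, so it stays [e].
/d/ (between /e/ and /f/) fails the environment for rule 2, so it stays [d].
/f/ (between /d/ and /e/): rule 3 targets it, but not between two vowels → unchanged [f].
/e/ meets the environment for rule 1 (in an unstressed syllable) → [ə].
/f/ (between /e/ and /a/): between two vowels, so rule 3 applies → [v].
/a/ meets the environment for rule 1 (in an unstressed syllable) → [ə].
/ʃ/ meets the environment for rule 3 (between two vowels) → [ʒ].
/i/ (between /ʃ/ and /x/) occurs in an unstressed syllable → [ə] by rule 1.

[ˈzedfəvəʒəx]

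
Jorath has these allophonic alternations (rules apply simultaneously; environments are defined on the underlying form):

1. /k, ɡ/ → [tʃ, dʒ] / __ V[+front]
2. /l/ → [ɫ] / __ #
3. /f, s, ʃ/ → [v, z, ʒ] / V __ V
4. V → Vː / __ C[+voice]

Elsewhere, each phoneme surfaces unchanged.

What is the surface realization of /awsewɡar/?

[aːwseːwɡaːr]

Rule 4 applies to /a/ (word-initial: before a voiced consonant) → [aː].
/w/ stays [w].
/s/ (between /w/ and /e/) is in the target of rule 3 but the environment (between two vowels) is not met → [s].
/e/ — between /s/ and /w/, before a voiced consonant — surfaces as [eː] (rule 4).
/w/ (between /e/ and /ɡ/): no rule targets it → [w].
/ɡ/ (between /w/ and /a/) is in the target of rule 1 but the environment (before a front vowel) is not met → [ɡ].
/a/ meets the environment for rule 4 (before a voiced consonant) → [aː].
/r/ — not in any rule's target class → [r].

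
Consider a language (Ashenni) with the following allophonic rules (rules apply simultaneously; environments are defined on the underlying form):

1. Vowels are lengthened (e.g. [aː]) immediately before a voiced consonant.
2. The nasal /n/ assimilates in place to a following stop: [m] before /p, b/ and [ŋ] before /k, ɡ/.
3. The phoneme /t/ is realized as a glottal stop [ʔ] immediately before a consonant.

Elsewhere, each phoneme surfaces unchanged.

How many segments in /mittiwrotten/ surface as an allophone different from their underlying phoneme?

4

Segments that undergo a rule: /t/ → [ʔ] (rule 3); /i/ → [iː] (rule 1); /t/ → [ʔ] (rule 3); /e/ → [eː] (rule 1).
All other segments surface unchanged.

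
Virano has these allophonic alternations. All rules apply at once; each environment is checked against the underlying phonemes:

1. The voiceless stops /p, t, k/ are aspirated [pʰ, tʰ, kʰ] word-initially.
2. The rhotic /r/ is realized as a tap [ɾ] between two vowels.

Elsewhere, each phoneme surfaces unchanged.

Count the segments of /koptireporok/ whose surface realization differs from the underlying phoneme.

3

Segments that undergo a rule: /k/ → [kʰ] (rule 1); /r/ → [ɾ] (rule 2); /r/ → [ɾ] (rule 2).
All other segments surface unchanged.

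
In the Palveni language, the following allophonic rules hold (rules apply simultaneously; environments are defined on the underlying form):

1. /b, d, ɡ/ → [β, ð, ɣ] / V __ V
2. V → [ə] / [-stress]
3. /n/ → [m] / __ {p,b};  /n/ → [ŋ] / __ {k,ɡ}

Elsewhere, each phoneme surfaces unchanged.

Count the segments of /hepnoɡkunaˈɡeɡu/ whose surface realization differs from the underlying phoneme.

Segments that undergo a rule: /e/ → [ə] (rule 2); /o/ → [ə] (rule 2); /u/ → [ə] (rule 2); /a/ → [ə] (rule 2); /ɡ/ → [ɣ] (rule 1); /ɡ/ → [ɣ] (rule 1); /u/ → [ə] (rule 2).
All other segments surface unchanged.

7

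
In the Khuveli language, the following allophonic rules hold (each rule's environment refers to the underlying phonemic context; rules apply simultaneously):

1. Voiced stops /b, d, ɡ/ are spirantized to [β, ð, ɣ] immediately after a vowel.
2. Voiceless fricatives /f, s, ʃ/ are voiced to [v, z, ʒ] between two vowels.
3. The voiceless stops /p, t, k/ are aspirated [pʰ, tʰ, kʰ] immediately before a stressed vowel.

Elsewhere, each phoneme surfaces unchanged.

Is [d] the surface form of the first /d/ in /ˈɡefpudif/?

No

/d/ — between /u/ and /i/, immediately after a vowel — surfaces as [ð] (rule 1).
The actual realization is [ð], not [d].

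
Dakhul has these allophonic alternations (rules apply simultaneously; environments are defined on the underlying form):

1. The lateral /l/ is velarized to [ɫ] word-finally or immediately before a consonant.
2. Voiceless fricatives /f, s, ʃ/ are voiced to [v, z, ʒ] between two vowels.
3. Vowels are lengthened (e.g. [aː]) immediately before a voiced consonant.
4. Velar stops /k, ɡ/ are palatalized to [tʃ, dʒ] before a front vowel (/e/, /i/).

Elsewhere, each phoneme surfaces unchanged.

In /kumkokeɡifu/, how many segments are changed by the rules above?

Segments that undergo a rule: /u/ → [uː] (rule 3); /k/ → [tʃ] (rule 4); /e/ → [eː] (rule 3); /ɡ/ → [dʒ] (rule 4); /f/ → [v] (rule 2).
All other segments surface unchanged.

5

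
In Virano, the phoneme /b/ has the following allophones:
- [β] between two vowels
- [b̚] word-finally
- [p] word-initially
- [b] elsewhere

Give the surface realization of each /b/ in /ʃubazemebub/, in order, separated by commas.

[β], [β], [b̚]

Occurrence 1 (position 3): between two vowels → [β].
Occurrence 2 (position 9): between two vowels → [β].
Occurrence 3 (position 11): word-finally → [b̚].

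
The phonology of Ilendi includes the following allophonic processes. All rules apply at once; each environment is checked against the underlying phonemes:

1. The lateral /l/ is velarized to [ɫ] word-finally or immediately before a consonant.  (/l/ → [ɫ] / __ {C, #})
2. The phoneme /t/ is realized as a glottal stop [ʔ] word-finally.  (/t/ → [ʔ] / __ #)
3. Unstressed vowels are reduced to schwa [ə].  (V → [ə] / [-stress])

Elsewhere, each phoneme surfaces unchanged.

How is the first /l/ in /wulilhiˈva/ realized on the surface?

[l]

/l/ (between /u/ and /i/) is in the target of rule 1 but the environment (word-finally or immediately before a consonant) is not met → [l].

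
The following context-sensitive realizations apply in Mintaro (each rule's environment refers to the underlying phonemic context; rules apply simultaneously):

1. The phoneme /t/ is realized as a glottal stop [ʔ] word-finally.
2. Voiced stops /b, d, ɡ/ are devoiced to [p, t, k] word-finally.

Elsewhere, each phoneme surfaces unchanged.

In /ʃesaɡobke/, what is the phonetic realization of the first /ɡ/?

/ɡ/ (between /a/ and /o/): rule 2 targets it, but not word-finally → unchanged [ɡ].

[ɡ]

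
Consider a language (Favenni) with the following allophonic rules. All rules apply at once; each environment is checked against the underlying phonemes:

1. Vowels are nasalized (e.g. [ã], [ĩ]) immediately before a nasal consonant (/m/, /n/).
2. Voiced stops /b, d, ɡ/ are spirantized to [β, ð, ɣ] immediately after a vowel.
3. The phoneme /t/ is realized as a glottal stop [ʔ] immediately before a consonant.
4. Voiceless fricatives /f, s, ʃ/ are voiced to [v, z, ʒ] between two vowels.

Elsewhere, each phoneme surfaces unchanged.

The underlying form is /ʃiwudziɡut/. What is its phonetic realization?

/ʃ/ (word-initial): rule 4 targets it, but not between two vowels → unchanged [ʃ].
/i/ (between /ʃ/ and /w/) fails the environment for rule 1, so it stays [i].
/w/ — not in any rule's target class → [w].
/u/ (between /w/ and /d/) fails the environment for rule 1, so it stays [u].
/d/ — between /u/ and /z/, immediately after a vowel — surfaces as [ð] (rule 2).
/z/ — not in any rule's target class → [z].
/i/ (between /z/ and /ɡ/): rule 1 targets it, but not before a nasal consonant → unchanged [i].
Rule 2 applies to /ɡ/ (between /i/ and /u/: immediately after a vowel) → [ɣ].
/u/ (between /ɡ/ and /t/) is in the target of rule 1 but the environment (before a nasal consonant) is not met → [u].
/t/ (word-final): rule 3 targets it, but not immediately before a consonant → unchanged [t].

[ʃiwuðziɣut]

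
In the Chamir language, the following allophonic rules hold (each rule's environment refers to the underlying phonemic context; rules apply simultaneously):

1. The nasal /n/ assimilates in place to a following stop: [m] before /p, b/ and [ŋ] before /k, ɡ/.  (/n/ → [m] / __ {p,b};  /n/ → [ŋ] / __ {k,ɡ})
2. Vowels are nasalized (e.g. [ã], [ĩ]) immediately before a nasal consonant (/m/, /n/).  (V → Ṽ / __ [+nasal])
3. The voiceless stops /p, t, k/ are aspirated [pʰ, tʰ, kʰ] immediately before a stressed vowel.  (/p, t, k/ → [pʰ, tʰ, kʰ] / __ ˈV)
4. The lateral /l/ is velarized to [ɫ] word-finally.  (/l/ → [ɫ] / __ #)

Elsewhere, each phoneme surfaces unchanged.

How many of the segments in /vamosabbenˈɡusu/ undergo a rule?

Segments that undergo a rule: /a/ → [ã] (rule 2); /e/ → [ẽ] (rule 2); /n/ → [ŋ] (rule 1).
All other segments surface unchanged.

3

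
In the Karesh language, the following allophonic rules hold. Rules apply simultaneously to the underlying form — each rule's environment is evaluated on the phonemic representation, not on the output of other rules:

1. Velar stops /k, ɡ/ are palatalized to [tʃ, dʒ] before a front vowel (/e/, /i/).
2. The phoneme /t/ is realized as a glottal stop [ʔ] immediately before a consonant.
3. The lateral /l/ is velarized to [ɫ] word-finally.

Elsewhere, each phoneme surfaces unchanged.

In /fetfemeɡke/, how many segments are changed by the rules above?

Segments that undergo a rule: /t/ → [ʔ] (rule 2); /k/ → [tʃ] (rule 1).
All other segments surface unchanged.

2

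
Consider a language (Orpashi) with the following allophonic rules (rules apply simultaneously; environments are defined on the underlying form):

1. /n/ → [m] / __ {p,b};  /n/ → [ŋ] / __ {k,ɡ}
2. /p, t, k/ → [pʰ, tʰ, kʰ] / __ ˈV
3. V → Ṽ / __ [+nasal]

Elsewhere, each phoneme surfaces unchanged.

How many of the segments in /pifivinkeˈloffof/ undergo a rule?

Segments that undergo a rule: /i/ → [ĩ] (rule 3); /n/ → [ŋ] (rule 1).
All other segments surface unchanged.

2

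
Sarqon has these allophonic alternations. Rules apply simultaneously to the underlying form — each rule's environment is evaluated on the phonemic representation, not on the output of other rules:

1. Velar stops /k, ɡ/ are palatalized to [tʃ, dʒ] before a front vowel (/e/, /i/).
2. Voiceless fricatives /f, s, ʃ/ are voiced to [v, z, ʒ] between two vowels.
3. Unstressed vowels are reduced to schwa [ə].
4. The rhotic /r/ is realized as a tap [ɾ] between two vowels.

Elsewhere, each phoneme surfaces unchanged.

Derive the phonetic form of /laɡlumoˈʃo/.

[ləɡləməˈʒo]

/l/ (word-initial) is unaffected → [l].
/a/ (between /l/ and /ɡ/): in an unstressed syllable, so rule 3 applies → [ə].
/ɡ/ — between /a/ and /l/; rule 1 does not apply here → [ɡ].
/l/ stays [l].
/u/ (between /l/ and /m/): in an unstressed syllable, so rule 3 applies → [ə].
/m/ stays [m].
/o/ (between /m/ and /ʃ/) occurs in an unstressed syllable → [ə] by rule 3.
/ʃ/ (between /o/ and /o/) occurs between two vowels → [ʒ] by rule 2.
/o/ (word-final): rule 3 targets it, but not in an unstressed syllable → unchanged [o].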